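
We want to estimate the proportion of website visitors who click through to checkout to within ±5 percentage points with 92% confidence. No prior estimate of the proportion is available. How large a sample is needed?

307

For a proportion with margin E = 0.05 at 92% confidence, z = 1.751.
With no prior estimate, use p = 0.5, which maximizes p(1−p) at 0.25.
n = 0.25 × (z/E)² = 0.25 × (1.751/0.05)² = 306.60
Round up: n = 307.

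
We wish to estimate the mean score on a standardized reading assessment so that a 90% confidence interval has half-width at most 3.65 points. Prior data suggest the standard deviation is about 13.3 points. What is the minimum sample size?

For a mean, the margin of error is E = z·σ/√n, so n = (zσ/E)².
At 90% confidence, z = 1.645.
n = (1.645 × 13.3 / 3.65)² = 35.93
Round up: n = 36.

n = 36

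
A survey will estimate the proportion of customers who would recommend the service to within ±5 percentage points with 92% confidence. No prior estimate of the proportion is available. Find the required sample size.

For a proportion with margin E = 0.05 at 92% confidence, z = 1.751.
With no prior estimate, use p = 0.5, which maximizes p(1−p) at 0.25.
n = 0.25 × (z/E)² = 0.25 × (1.751/0.05)² = 306.60
Round up: n = 307.

307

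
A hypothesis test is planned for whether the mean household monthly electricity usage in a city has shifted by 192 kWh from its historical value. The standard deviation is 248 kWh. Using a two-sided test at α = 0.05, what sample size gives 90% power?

18

For a one-sample z-test, n = ((z_{α/2} + z_β)·σ/δ)².
z_{α/2} = 1.960 (two-sided α = 0.05); z_β = 1.282 (power 90% → β = 0.1).
n = (3.242 × 248 / 192)² = 17.54
Round up: n = 18.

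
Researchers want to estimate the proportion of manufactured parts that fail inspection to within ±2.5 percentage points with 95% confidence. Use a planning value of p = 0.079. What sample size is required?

For a proportion with margin E = 0.025 at 95% confidence, z = 1.960.
n = p̂(1−p̂)(z/E)² = 0.079 × 0.921 × (1.960/0.025)² = 447.22
Round up: n = 448.

448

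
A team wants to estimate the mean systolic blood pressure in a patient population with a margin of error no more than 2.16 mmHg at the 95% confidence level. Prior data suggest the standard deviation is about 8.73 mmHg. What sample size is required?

n = 63

For a mean, the margin of error is E = z·σ/√n, so n = (zσ/E)².
At 95% confidence, z = 1.960.
n = (1.960 × 8.73 / 2.16)² = 62.75
Round up: n = 63.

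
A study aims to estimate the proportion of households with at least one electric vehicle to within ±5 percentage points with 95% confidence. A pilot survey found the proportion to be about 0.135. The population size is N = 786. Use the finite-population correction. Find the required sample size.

n = 147

For a proportion with margin E = 0.05 at 95% confidence, z = 1.960.
n = p̂(1−p̂)(z/E)² = 0.135 × 0.865 × (1.960/0.05)² = 179.44 — call this n₀.
Finite-population correction with N = 786: n = n₀ / (1 + (n₀−1)/N) = 179.44 / 1.227 = 146.24
Round up: n = 147.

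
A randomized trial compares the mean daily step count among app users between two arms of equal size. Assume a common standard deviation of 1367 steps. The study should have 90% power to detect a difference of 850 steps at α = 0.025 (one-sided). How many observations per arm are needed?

For two equal groups, n per group = 2·((z_α + z_β)·σ/δ)².
z_α = 1.960; z_β = 1.282 (power 90%).
n = 2 × (3.242 × 1367 / 850)² = 2 × 27.18 = 54.36
Round up: n = 55 per group.

55 per group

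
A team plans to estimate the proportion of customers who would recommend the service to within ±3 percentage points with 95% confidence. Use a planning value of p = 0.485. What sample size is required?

1067

For a proportion with margin E = 0.03 at 95% confidence, z = 1.960.
n = p̂(1−p̂)(z/E)² = 0.485 × 0.515 × (1.960/0.03)² = 1066.15
Round up: n = 1067.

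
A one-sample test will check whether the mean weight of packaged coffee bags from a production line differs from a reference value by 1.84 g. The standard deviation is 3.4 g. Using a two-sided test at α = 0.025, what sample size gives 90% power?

43

For a one-sample z-test, n = ((z_{α/2} + z_β)·σ/δ)².
z_{α/2} = 2.241 (two-sided α = 0.025); z_β = 1.282 (power 90% → β = 0.1).
n = (3.523 × 3.4 / 1.84)² = 42.38
Round up: n = 43.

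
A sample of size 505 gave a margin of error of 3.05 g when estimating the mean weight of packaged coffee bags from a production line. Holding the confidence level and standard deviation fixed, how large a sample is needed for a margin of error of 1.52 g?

Margin of error scales as 1/√n, so n₂ = n₁·(E₁/E₂)².
n₂ = 505 × (3.05/1.52)² = 505 × 4.026 = 2033.13
Round up: n₂ = 2034.

2034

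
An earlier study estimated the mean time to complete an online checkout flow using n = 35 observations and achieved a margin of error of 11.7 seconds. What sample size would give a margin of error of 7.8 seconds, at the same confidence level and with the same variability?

n = 79

Margin of error scales as 1/√n, so n₂ = n₁·(E₁/E₂)².
n₂ = 35 × (11.7/7.8)² = 35 × 2.25 = 78.75
Round up: n₂ = 79.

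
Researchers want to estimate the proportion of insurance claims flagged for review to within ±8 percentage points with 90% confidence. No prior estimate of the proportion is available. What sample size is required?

n = 106

For a proportion with margin E = 0.08 at 90% confidence, z = 1.645.
With no prior estimate, use p = 0.5, which maximizes p(1−p) at 0.25.
n = 0.25 × (z/E)² = 0.25 × (1.645/0.08)² = 105.70
Round up: n = 106.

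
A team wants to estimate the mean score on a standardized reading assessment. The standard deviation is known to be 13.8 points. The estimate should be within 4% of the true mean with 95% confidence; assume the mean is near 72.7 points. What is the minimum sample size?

87

For a mean, the margin of error is E = z·σ/√n, so n = (zσ/E)².
At 95% confidence, z = 1.960.
E = 4% of 72.7 = 2.908 points.
n = (1.960 × 13.8 / 2.908)² = 86.51
Round up: n = 87.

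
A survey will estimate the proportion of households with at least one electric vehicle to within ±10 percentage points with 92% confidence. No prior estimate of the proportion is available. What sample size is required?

For a proportion with margin E = 0.1 at 92% confidence, z = 1.751.
With no prior estimate, use p = 0.5, which maximizes p(1−p) at 0.25.
n = 0.25 × (z/E)² = 0.25 × (1.751/0.1)² = 76.65
Round up: n = 77.

77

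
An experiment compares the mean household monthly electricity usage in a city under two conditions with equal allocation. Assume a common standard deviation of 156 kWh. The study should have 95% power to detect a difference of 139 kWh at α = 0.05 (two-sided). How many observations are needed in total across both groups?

For two equal groups, n per group = 2·((z_{α/2} + z_β)·σ/δ)².
z_{α/2} = 1.960; z_β = 1.645 (power 95%).
n = 2 × (3.605 × 156 / 139)² = 2 × 16.37 = 32.74
Round up: n = 33 per group.
Total across both groups: 2 × 33 = 66.

66 total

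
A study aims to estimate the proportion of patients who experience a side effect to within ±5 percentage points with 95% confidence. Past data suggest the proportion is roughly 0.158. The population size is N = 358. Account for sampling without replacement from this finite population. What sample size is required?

For a proportion with margin E = 0.05 at 95% confidence, z = 1.960.
n = p̂(1−p̂)(z/E)² = 0.158 × 0.842 × (1.960/0.05)² = 204.43 — call this n₀.
Finite-population correction with N = 358: n = n₀ / (1 + (n₀−1)/N) = 204.43 / 1.568 = 130.38
Round up: n = 131.

n = 131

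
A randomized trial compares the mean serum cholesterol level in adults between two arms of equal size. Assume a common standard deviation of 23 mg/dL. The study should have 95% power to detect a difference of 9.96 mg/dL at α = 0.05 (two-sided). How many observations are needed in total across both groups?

278 total

For two equal groups, n per group = 2·((z_{α/2} + z_β)·σ/δ)².
z_{α/2} = 1.960; z_β = 1.645 (power 95%).
n = 2 × (3.605 × 23 / 9.96)² = 2 × 69.30 = 138.60
Round up: n = 139 per group.
Total across both groups: 2 × 139 = 278.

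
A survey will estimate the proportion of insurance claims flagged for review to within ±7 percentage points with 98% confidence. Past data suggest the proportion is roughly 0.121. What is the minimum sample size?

118

For a proportion with margin E = 0.07 at 98% confidence, z = 2.326.
n = p̂(1−p̂)(z/E)² = 0.121 × 0.879 × (2.326/0.07)² = 117.44
Round up: n = 118.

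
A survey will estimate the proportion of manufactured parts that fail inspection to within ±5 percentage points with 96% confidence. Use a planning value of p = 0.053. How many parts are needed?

For a proportion with margin E = 0.05 at 96% confidence, z = 2.054.
n = p̂(1−p̂)(z/E)² = 0.053 × 0.947 × (2.054/0.05)² = 84.70
Round up: n = 85.

n = 85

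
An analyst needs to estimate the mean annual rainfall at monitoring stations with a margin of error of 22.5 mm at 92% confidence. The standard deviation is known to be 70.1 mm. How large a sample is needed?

For a mean, the margin of error is E = z·σ/√n, so n = (zσ/E)².
At 92% confidence, z = 1.751.
n = (1.751 × 70.1 / 22.5)² = 29.76
Round up: n = 30.

30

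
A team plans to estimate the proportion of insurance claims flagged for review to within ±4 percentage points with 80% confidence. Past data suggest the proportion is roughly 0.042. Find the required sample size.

For a proportion with margin E = 0.04 at 80% confidence, z = 1.282.
n = p̂(1−p̂)(z/E)² = 0.042 × 0.958 × (1.282/0.04)² = 41.33
Round up: n = 42.

42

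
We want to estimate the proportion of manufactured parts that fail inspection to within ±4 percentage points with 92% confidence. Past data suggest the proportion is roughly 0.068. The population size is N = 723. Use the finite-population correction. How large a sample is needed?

For a proportion with margin E = 0.04 at 92% confidence, z = 1.751.
n = p̂(1−p̂)(z/E)² = 0.068 × 0.932 × (1.751/0.04)² = 121.44 — call this n₀.
Finite-population correction with N = 723: n = n₀ / (1 + (n₀−1)/N) = 121.44 / 1.167 = 104.06
Round up: n = 105.

105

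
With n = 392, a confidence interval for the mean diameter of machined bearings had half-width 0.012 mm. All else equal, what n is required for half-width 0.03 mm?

n = 63

Margin of error scales as 1/√n, so n₂ = n₁·(E₁/E₂)².
n₂ = 392 × (0.012/0.03)² = 392 × 0.16 = 62.72
Round up: n₂ = 63.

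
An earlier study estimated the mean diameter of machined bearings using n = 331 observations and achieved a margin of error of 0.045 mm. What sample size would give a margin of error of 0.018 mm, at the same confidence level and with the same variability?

n = 2069

Margin of error scales as 1/√n, so n₂ = n₁·(E₁/E₂)².
n₂ = 331 × (0.045/0.018)² = 331 × 6.25 = 2068.75
Round up: n₂ = 2069.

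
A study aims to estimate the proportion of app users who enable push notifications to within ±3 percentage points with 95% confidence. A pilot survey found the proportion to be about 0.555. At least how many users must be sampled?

For a proportion with margin E = 0.03 at 95% confidence, z = 1.960.
n = p̂(1−p̂)(z/E)² = 0.555 × 0.445 × (1.960/0.03)² = 1054.20
Round up: n = 1055.

1055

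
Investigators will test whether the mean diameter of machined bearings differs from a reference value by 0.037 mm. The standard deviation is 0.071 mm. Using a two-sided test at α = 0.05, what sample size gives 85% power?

For a one-sample z-test, n = ((z_{α/2} + z_β)·σ/δ)².
z_{α/2} = 1.960 (two-sided α = 0.05); z_β = 1.036 (power 85% → β = 0.15).
n = (2.996 × 0.071 / 0.037)² = 33.05
Round up: n = 34.

34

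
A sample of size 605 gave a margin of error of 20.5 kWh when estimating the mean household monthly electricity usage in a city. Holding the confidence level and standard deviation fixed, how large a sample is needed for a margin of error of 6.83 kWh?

5451

Margin of error scales as 1/√n, so n₂ = n₁·(E₁/E₂)².
n₂ = 605 × (20.5/6.83)² = 605 × 9.009 = 5450.45
Round up: n₂ = 5451.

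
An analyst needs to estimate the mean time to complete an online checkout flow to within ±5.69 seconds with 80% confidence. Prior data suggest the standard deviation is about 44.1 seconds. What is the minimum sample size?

For a mean, the margin of error is E = z·σ/√n, so n = (zσ/E)².
At 80% confidence, z = 1.282.
n = (1.282 × 44.1 / 5.69)² = 98.73
Round up: n = 99.

n = 99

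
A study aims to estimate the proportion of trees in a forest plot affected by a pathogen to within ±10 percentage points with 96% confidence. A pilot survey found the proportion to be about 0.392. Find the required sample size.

101

For a proportion with margin E = 0.1 at 96% confidence, z = 2.054.
n = p̂(1−p̂)(z/E)² = 0.392 × 0.608 × (2.054/0.1)² = 100.55
Round up: n = 101.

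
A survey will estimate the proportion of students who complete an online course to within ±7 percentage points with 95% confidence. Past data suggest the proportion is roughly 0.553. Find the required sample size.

194

For a proportion with margin E = 0.07 at 95% confidence, z = 1.960.
n = p̂(1−p̂)(z/E)² = 0.553 × 0.447 × (1.960/0.07)² = 193.80
Round up: n = 194.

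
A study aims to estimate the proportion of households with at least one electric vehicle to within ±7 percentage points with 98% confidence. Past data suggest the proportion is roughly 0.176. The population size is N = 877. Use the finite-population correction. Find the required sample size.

136

For a proportion with margin E = 0.07 at 98% confidence, z = 2.326.
n = p̂(1−p̂)(z/E)² = 0.176 × 0.824 × (2.326/0.07)² = 160.13 — call this n₀.
Finite-population correction with N = 877: n = n₀ / (1 + (n₀−1)/N) = 160.13 / 1.181 = 135.59
Round up: n = 136.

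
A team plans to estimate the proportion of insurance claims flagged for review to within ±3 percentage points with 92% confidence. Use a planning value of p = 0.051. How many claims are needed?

For a proportion with margin E = 0.03 at 92% confidence, z = 1.751.
n = p̂(1−p̂)(z/E)² = 0.051 × 0.949 × (1.751/0.03)² = 164.88
Round up: n = 165.

n = 165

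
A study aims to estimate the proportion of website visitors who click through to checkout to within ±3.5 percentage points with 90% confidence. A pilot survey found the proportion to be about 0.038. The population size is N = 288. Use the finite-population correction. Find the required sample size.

For a proportion with margin E = 0.035 at 90% confidence, z = 1.645.
n = p̂(1−p̂)(z/E)² = 0.038 × 0.962 × (1.645/0.035)² = 80.75 — call this n₀.
Finite-population correction with N = 288: n = n₀ / (1 + (n₀−1)/N) = 80.75 / 1.277 = 63.23
Round up: n = 64.

64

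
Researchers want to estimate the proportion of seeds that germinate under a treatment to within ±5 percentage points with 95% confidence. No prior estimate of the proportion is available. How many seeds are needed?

n = 385

For a proportion with margin E = 0.05 at 95% confidence, z = 1.960.
With no prior estimate, use p = 0.5, which maximizes p(1−p) at 0.25.
n = 0.25 × (z/E)² = 0.25 × (1.960/0.05)² = 384.16
Round up: n = 385.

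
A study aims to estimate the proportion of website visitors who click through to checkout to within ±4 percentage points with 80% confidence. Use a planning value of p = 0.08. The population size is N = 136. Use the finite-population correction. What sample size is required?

For a proportion with margin E = 0.04 at 80% confidence, z = 1.282.
n = p̂(1−p̂)(z/E)² = 0.08 × 0.92 × (1.282/0.04)² = 75.60 — call this n₀.
Finite-population correction with N = 136: n = n₀ / (1 + (n₀−1)/N) = 75.60 / 1.549 = 48.81
Round up: n = 49.

n = 49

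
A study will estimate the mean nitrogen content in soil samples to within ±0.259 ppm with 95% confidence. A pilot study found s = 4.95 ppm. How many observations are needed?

For a mean, the margin of error is E = z·σ/√n, so n = (zσ/E)².
At 95% confidence, z = 1.960.
n = (1.960 × 4.95 / 0.259)² = 1403.21
Round up: n = 1404.

1404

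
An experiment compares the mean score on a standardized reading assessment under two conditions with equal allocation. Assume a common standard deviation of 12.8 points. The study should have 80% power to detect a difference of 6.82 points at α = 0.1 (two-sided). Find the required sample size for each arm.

44 per group

For two equal groups, n per group = 2·((z_{α/2} + z_β)·σ/δ)².
z_{α/2} = 1.645; z_β = 0.842 (power 80%).
n = 2 × (2.487 × 12.8 / 6.82)² = 2 × 21.79 = 43.58
Round up: n = 44 per group.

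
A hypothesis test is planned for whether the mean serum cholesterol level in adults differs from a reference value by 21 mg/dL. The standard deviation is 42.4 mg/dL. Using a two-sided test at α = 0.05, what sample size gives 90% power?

For a one-sample z-test, n = ((z_{α/2} + z_β)·σ/δ)².
z_{α/2} = 1.960 (two-sided α = 0.05); z_β = 1.282 (power 90% → β = 0.1).
n = (3.242 × 42.4 / 21)² = 42.85
Round up: n = 43.

n = 43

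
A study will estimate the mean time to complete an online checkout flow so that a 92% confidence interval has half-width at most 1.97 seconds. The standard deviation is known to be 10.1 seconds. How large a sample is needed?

For a mean, the margin of error is E = z·σ/√n, so n = (zσ/E)².
At 92% confidence, z = 1.751.
n = (1.751 × 10.1 / 1.97)² = 80.59
Round up: n = 81.

81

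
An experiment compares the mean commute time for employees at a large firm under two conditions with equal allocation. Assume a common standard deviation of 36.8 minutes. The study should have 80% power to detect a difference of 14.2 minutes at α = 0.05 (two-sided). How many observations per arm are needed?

106 per group

For two equal groups, n per group = 2·((z_{α/2} + z_β)·σ/δ)².
z_{α/2} = 1.960; z_β = 0.842 (power 80%).
n = 2 × (2.802 × 36.8 / 14.2)² = 2 × 52.73 = 105.46
Round up: n = 106 per group.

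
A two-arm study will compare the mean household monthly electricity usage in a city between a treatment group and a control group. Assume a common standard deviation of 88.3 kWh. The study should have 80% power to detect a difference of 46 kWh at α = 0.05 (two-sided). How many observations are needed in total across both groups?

For two equal groups, n per group = 2·((z_{α/2} + z_β)·σ/δ)².
z_{α/2} = 1.960; z_β = 0.842 (power 80%).
n = 2 × (2.802 × 88.3 / 46)² = 2 × 28.93 = 57.86
Round up: n = 58 per group.
Total across both groups: 2 × 58 = 116.

116 total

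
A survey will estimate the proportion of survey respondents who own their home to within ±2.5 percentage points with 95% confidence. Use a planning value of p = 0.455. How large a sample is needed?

For a proportion with margin E = 0.025 at 95% confidence, z = 1.960.
n = p̂(1−p̂)(z/E)² = 0.455 × 0.545 × (1.960/0.025)² = 1524.19
Round up: n = 1525.

1525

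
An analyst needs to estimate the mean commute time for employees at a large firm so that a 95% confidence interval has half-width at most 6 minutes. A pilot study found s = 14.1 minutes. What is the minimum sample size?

For a mean, the margin of error is E = z·σ/√n, so n = (zσ/E)².
At 95% confidence, z = 1.960.
n = (1.960 × 14.1 / 6)² = 21.22
Round up: n = 22.

22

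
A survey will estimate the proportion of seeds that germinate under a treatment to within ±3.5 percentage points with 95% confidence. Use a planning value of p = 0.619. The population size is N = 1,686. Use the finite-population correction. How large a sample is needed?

For a proportion with margin E = 0.035 at 95% confidence, z = 1.960.
n = p̂(1−p̂)(z/E)² = 0.619 × 0.381 × (1.960/0.035)² = 739.59 — call this n₀.
Finite-population correction with N = 1,686: n = n₀ / (1 + (n₀−1)/N) = 739.59 / 1.438 = 514.32
Round up: n = 515.

n = 515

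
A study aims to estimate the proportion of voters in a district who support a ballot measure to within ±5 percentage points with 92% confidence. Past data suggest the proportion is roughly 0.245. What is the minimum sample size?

227

For a proportion with margin E = 0.05 at 92% confidence, z = 1.751.
n = p̂(1−p̂)(z/E)² = 0.245 × 0.755 × (1.751/0.05)² = 226.85
Round up: n = 227.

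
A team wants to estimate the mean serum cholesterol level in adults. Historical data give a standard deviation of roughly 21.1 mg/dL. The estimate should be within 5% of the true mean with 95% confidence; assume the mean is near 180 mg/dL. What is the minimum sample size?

For a mean, the margin of error is E = z·σ/√n, so n = (zσ/E)².
At 95% confidence, z = 1.960.
E = 5% of 180 = 9 mg/dL.
n = (1.960 × 21.1 / 9)² = 21.12
Round up: n = 22.

22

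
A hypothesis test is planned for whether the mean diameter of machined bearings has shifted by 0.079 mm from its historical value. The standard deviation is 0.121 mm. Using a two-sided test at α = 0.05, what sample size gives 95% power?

31

For a one-sample z-test, n = ((z_{α/2} + z_β)·σ/δ)².
z_{α/2} = 1.960 (two-sided α = 0.05); z_β = 1.645 (power 95% → β = 0.05).
n = (3.605 × 0.121 / 0.079)² = 30.49
Round up: n = 31.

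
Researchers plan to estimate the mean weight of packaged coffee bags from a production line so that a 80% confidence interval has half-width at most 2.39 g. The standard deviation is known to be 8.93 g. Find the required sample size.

For a mean, the margin of error is E = z·σ/√n, so n = (zσ/E)².
At 80% confidence, z = 1.282.
n = (1.282 × 8.93 / 2.39)² = 22.94
Round up: n = 23.

23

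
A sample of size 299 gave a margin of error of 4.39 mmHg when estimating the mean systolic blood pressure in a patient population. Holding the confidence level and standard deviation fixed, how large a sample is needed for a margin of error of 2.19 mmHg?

Margin of error scales as 1/√n, so n₂ = n₁·(E₁/E₂)².
n₂ = 299 × (4.39/2.19)² = 299 × 4.018 = 1201.38
Round up: n₂ = 1202.

n = 1202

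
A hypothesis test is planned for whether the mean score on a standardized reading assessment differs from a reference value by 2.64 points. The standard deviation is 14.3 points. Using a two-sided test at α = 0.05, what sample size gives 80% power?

n = 231

For a one-sample z-test, n = ((z_{α/2} + z_β)·σ/δ)².
z_{α/2} = 1.960 (two-sided α = 0.05); z_β = 0.842 (power 80% → β = 0.2).
n = (2.802 × 14.3 / 2.64)² = 230.36
Round up: n = 231.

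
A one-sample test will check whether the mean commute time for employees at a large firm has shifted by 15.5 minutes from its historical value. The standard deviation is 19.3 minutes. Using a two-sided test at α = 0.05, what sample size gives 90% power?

For a one-sample z-test, n = ((z_{α/2} + z_β)·σ/δ)².
z_{α/2} = 1.960 (two-sided α = 0.05); z_β = 1.282 (power 90% → β = 0.1).
n = (3.242 × 19.3 / 15.5)² = 16.30
Round up: n = 17.

17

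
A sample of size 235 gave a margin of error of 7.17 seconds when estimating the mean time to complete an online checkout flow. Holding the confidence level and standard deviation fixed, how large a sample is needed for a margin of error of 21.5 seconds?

27

Margin of error scales as 1/√n, so n₂ = n₁·(E₁/E₂)².
n₂ = 235 × (7.17/21.5)² = 235 × 0.1112 = 26.13
Round up: n₂ = 27.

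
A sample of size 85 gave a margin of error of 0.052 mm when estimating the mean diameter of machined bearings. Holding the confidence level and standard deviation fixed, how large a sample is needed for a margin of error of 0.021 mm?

522

Margin of error scales as 1/√n, so n₂ = n₁·(E₁/E₂)².
n₂ = 85 × (0.052/0.021)² = 85 × 6.132 = 521.22
Round up: n₂ = 522.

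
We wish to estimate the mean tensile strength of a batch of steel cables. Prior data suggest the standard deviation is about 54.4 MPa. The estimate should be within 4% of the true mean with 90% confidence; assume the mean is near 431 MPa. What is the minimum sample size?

For a mean, the margin of error is E = z·σ/√n, so n = (zσ/E)².
At 90% confidence, z = 1.645.
E = 4% of 431 = 17.24 MPa.
n = (1.645 × 54.4 / 17.24)² = 26.94
Round up: n = 27.

27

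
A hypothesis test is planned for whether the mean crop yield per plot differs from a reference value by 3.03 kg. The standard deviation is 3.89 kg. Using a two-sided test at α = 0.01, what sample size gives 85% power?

For a one-sample z-test, n = ((z_{α/2} + z_β)·σ/δ)².
z_{α/2} = 2.576 (two-sided α = 0.01); z_β = 1.036 (power 85% → β = 0.15).
n = (3.612 × 3.89 / 3.03)² = 21.50
Round up: n = 22.

n = 22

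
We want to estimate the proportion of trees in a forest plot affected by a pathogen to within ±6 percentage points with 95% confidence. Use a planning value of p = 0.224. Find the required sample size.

For a proportion with margin E = 0.06 at 95% confidence, z = 1.960.
n = p̂(1−p̂)(z/E)² = 0.224 × 0.776 × (1.960/0.06)² = 185.49
Round up: n = 186.

n = 186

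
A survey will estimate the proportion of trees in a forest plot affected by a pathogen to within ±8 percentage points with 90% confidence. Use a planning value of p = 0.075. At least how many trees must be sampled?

30

For a proportion with margin E = 0.08 at 90% confidence, z = 1.645.
n = p̂(1−p̂)(z/E)² = 0.075 × 0.925 × (1.645/0.08)² = 29.33
Round up: n = 30.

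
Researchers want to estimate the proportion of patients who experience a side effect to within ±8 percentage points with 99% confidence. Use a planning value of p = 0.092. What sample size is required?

For a proportion with margin E = 0.08 at 99% confidence, z = 2.576.
n = p̂(1−p̂)(z/E)² = 0.092 × 0.908 × (2.576/0.08)² = 86.61
Round up: n = 87.

87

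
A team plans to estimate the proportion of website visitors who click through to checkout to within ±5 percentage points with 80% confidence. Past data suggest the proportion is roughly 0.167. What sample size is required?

For a proportion with margin E = 0.05 at 80% confidence, z = 1.282.
n = p̂(1−p̂)(z/E)² = 0.167 × 0.833 × (1.282/0.05)² = 91.45
Round up: n = 92.

92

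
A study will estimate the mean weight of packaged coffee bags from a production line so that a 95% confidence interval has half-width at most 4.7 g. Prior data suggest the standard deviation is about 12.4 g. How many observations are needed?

For a mean, the margin of error is E = z·σ/√n, so n = (zσ/E)².
At 95% confidence, z = 1.960.
n = (1.960 × 12.4 / 4.7)² = 26.74
Round up: n = 27.

27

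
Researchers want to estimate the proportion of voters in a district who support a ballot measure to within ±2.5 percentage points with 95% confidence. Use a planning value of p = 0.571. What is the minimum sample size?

1506

For a proportion with margin E = 0.025 at 95% confidence, z = 1.960.
n = p̂(1−p̂)(z/E)² = 0.571 × 0.429 × (1.960/0.025)² = 1505.66
Round up: n = 1506.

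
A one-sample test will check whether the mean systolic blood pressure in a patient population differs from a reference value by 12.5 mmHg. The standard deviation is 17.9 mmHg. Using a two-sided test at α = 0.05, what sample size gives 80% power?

n = 17

For a one-sample z-test, n = ((z_{α/2} + z_β)·σ/δ)².
z_{α/2} = 1.960 (two-sided α = 0.05); z_β = 0.842 (power 80% → β = 0.2).
n = (2.802 × 17.9 / 12.5)² = 16.10
Round up: n = 17.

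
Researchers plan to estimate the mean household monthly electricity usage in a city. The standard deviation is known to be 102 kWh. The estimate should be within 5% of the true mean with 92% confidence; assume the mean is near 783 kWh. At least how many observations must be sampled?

21

For a mean, the margin of error is E = z·σ/√n, so n = (zσ/E)².
At 92% confidence, z = 1.751.
E = 5% of 783 = 39.15 kWh.
n = (1.751 × 102 / 39.15)² = 20.81
Round up: n = 21.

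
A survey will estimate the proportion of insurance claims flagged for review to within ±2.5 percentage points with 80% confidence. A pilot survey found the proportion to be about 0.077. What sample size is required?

187

For a proportion with margin E = 0.025 at 80% confidence, z = 1.282.
n = p̂(1−p̂)(z/E)² = 0.077 × 0.923 × (1.282/0.025)² = 186.89
Round up: n = 187.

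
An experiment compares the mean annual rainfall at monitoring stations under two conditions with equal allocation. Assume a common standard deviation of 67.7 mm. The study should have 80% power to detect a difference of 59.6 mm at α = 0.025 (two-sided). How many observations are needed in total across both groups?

50 total

For two equal groups, n per group = 2·((z_{α/2} + z_β)·σ/δ)².
z_{α/2} = 2.241; z_β = 0.842 (power 80%).
n = 2 × (3.083 × 67.7 / 59.6)² = 2 × 12.26 = 24.52
Round up: n = 25 per group.
Total across both groups: 2 × 25 = 50.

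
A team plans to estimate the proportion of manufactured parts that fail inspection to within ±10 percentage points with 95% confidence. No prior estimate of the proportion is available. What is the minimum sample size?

n = 97

For a proportion with margin E = 0.1 at 95% confidence, z = 1.960.
With no prior estimate, use p = 0.5, which maximizes p(1−p) at 0.25.
n = 0.25 × (z/E)² = 0.25 × (1.960/0.1)² = 96.04
Round up: n = 97.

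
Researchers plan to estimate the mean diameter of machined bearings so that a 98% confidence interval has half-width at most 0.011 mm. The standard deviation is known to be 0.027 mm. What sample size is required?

For a mean, the margin of error is E = z·σ/√n, so n = (zσ/E)².
At 98% confidence, z = 2.326.
n = (2.326 × 0.027 / 0.011)² = 32.60
Round up: n = 33.

33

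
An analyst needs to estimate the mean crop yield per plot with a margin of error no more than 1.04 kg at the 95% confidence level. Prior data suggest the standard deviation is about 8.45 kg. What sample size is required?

For a mean, the margin of error is E = z·σ/√n, so n = (zσ/E)².
At 95% confidence, z = 1.960.
n = (1.960 × 8.45 / 1.04)² = 253.61
Round up: n = 254.

254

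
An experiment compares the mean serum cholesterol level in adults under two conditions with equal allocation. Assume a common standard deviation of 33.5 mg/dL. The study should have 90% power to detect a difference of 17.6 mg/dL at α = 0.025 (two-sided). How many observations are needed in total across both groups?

For two equal groups, n per group = 2·((z_{α/2} + z_β)·σ/δ)².
z_{α/2} = 2.241; z_β = 1.282 (power 90%).
n = 2 × (3.523 × 33.5 / 17.6)² = 2 × 44.97 = 89.94
Round up: n = 90 per group.
Total across both groups: 2 × 90 = 180.

180 total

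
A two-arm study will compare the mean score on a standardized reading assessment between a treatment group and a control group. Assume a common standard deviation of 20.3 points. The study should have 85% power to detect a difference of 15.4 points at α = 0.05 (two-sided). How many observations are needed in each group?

32 per group

For two equal groups, n per group = 2·((z_{α/2} + z_β)·σ/δ)².
z_{α/2} = 1.960; z_β = 1.036 (power 85%).
n = 2 × (2.996 × 20.3 / 15.4)² = 2 × 15.60 = 31.20
Round up: n = 32 per group.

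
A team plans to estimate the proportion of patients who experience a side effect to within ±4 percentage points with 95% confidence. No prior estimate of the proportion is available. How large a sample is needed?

For a proportion with margin E = 0.04 at 95% confidence, z = 1.960.
With no prior estimate, use p = 0.5, which maximizes p(1−p) at 0.25.
n = 0.25 × (z/E)² = 0.25 × (1.960/0.04)² = 600.25
Round up: n = 601.

n = 601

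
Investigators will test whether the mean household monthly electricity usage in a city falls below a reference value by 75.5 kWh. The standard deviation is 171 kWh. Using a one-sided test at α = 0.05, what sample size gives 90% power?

44

For a one-sample z-test, n = ((z_α + z_β)·σ/δ)².
z_α = 1.645 (one-sided α = 0.05); z_β = 1.282 (power 90% → β = 0.1).
n = (2.927 × 171 / 75.5)² = 43.95
Round up: n = 44.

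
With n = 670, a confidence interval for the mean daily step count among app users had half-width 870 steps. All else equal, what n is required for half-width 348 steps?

4188

Margin of error scales as 1/√n, so n₂ = n₁·(E₁/E₂)².
n₂ = 670 × (870/348)² = 670 × 6.25 = 4187.50
Round up: n₂ = 4188.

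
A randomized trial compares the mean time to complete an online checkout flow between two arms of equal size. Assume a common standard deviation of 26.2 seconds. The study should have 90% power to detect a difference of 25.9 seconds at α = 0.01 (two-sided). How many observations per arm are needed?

For two equal groups, n per group = 2·((z_{α/2} + z_β)·σ/δ)².
z_{α/2} = 2.576; z_β = 1.282 (power 90%).
n = 2 × (3.858 × 26.2 / 25.9)² = 2 × 15.23 = 30.46
Round up: n = 31 per group.

31 per group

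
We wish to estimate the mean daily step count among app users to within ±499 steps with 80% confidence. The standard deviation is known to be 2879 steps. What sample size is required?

n = 55

For a mean, the margin of error is E = z·σ/√n, so n = (zσ/E)².
At 80% confidence, z = 1.282.
n = (1.282 × 2879 / 499)² = 54.71
Round up: n = 55.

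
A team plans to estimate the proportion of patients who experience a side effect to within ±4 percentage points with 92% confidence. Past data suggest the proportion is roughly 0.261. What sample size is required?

n = 370

For a proportion with margin E = 0.04 at 92% confidence, z = 1.751.
n = p̂(1−p̂)(z/E)² = 0.261 × 0.739 × (1.751/0.04)² = 369.60
Round up: n = 370.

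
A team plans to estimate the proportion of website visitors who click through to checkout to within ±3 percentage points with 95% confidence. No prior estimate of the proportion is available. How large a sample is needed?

For a proportion with margin E = 0.03 at 95% confidence, z = 1.960.
With no prior estimate, use p = 0.5, which maximizes p(1−p) at 0.25.
n = 0.25 × (z/E)² = 0.25 × (1.960/0.03)² = 1067.11
Round up: n = 1068.

1068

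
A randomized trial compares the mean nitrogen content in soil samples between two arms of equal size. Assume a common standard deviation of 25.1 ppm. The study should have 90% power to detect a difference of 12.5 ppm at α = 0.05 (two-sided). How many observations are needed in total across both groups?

170 total

For two equal groups, n per group = 2·((z_{α/2} + z_β)·σ/δ)².
z_{α/2} = 1.960; z_β = 1.282 (power 90%).
n = 2 × (3.242 × 25.1 / 12.5)² = 2 × 42.38 = 84.76
Round up: n = 85 per group.
Total across both groups: 2 × 85 = 170.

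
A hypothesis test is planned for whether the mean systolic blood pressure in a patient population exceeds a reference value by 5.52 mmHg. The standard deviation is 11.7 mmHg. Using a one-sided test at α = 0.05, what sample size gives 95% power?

49

For a one-sample z-test, n = ((z_α + z_β)·σ/δ)².
z_α = 1.645 (one-sided α = 0.05); z_β = 1.645 (power 95% → β = 0.05).
n = (3.290 × 11.7 / 5.52)² = 48.63
Round up: n = 49.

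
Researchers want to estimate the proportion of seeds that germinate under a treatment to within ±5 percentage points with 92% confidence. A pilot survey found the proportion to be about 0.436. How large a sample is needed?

For a proportion with margin E = 0.05 at 92% confidence, z = 1.751.
n = p̂(1−p̂)(z/E)² = 0.436 × 0.564 × (1.751/0.05)² = 301.58
Round up: n = 302.

302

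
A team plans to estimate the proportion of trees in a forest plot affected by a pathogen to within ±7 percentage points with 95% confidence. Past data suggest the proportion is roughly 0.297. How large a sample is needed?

For a proportion with margin E = 0.07 at 95% confidence, z = 1.960.
n = p̂(1−p̂)(z/E)² = 0.297 × 0.703 × (1.960/0.07)² = 163.69
Round up: n = 164.

n = 164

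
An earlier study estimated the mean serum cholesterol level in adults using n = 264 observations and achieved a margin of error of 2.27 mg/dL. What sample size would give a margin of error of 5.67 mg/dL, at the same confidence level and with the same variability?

Margin of error scales as 1/√n, so n₂ = n₁·(E₁/E₂)².
n₂ = 264 × (2.27/5.67)² = 264 × 0.1603 = 42.32
Round up: n₂ = 43.

43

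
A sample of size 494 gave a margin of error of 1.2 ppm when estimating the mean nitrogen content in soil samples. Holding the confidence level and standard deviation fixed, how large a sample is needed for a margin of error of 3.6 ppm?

55

Margin of error scales as 1/√n, so n₂ = n₁·(E₁/E₂)².
n₂ = 494 × (1.2/3.6)² = 494 × 0.1111 = 54.88
Round up: n₂ = 55.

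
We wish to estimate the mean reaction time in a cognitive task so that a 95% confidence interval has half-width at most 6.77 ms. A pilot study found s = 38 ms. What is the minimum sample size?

For a mean, the margin of error is E = z·σ/√n, so n = (zσ/E)².
At 95% confidence, z = 1.960.
n = (1.960 × 38 / 6.77)² = 121.03
Round up: n = 122.

n = 122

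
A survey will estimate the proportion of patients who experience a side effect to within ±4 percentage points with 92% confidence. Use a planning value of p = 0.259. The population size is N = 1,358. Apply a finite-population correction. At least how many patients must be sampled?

290

For a proportion with margin E = 0.04 at 92% confidence, z = 1.751.
n = p̂(1−p̂)(z/E)² = 0.259 × 0.741 × (1.751/0.04)² = 367.76 — call this n₀.
Finite-population correction with N = 1,358: n = n₀ / (1 + (n₀−1)/N) = 367.76 / 1.27 = 289.57
Round up: n = 290.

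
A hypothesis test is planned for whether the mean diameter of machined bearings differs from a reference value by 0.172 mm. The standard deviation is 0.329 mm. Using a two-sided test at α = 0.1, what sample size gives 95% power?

40

For a one-sample z-test, n = ((z_{α/2} + z_β)·σ/δ)².
z_{α/2} = 1.645 (two-sided α = 0.1); z_β = 1.645 (power 95% → β = 0.05).
n = (3.290 × 0.329 / 0.172)² = 39.60
Round up: n = 40.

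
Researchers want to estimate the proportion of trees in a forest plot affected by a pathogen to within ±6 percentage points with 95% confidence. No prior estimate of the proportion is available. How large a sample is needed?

267

For a proportion with margin E = 0.06 at 95% confidence, z = 1.960.
With no prior estimate, use p = 0.5, which maximizes p(1−p) at 0.25.
n = 0.25 × (z/E)² = 0.25 × (1.960/0.06)² = 266.78
Round up: n = 267.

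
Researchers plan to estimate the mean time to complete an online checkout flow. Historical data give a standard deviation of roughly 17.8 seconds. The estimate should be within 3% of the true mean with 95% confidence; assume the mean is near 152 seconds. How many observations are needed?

For a mean, the margin of error is E = z·σ/√n, so n = (zσ/E)².
At 95% confidence, z = 1.960.
E = 3% of 152 = 4.56 seconds.
n = (1.960 × 17.8 / 4.56)² = 58.54
Round up: n = 59.

n = 59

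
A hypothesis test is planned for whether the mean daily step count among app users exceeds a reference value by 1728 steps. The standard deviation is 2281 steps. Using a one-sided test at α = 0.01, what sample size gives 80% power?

For a one-sample z-test, n = ((z_α + z_β)·σ/δ)².
z_α = 2.326 (one-sided α = 0.01); z_β = 0.842 (power 80% → β = 0.2).
n = (3.168 × 2281 / 1728)² = 17.49
Round up: n = 18.

18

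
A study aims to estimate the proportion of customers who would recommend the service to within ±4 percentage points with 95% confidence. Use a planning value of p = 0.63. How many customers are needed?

560

For a proportion with margin E = 0.04 at 95% confidence, z = 1.960.
n = p̂(1−p̂)(z/E)² = 0.63 × 0.37 × (1.960/0.04)² = 559.67
Round up: n = 560.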